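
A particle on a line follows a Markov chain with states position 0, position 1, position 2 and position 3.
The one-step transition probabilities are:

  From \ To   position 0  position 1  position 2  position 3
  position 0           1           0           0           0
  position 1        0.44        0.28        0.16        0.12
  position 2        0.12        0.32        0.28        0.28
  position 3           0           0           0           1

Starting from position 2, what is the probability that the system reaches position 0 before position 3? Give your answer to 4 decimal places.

Let h(s) be the probability of absorption at position 0 starting from transient state s. Then h(position 0) = 1 and h(position 3) = 0. By first-step analysis:
h(position 1) = 0.44·1 + 0.28·h(position 1) + 0.16·h(position 2) + 0.12·0
h(position 2) = 0.12·1 + 0.32·h(position 1) + 0.28·h(position 2) + 0.28·0
Solving: h(position 1) = 0.7192, h(position 2) = 0.4863.
Starting from position 2, the probability is 0.4863.

0.4863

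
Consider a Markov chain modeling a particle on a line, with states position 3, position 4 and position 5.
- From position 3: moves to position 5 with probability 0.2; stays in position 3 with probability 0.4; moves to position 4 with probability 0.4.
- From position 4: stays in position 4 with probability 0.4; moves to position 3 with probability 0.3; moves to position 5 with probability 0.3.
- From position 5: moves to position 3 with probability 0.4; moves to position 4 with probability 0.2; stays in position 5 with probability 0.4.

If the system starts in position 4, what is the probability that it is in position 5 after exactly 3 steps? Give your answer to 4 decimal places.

Propagate the distribution vector 3 steps from position 4.
After 0 steps: (0.0000, 1.0000, 0.0000)
After 1 step: (0.3000, 0.4000, 0.3000)
After 2 steps: (0.3600, 0.3400, 0.3000)
After 3 steps: (0.3660, 0.3400, 0.2940)
P(in position 5 after 3 steps) = 0.2940

0.2940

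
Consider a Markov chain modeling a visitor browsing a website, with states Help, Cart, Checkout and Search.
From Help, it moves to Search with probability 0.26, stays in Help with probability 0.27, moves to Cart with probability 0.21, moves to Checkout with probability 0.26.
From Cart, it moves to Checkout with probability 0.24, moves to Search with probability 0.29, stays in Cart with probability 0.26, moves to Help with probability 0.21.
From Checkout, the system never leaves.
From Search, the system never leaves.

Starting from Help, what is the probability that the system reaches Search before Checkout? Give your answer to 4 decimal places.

Let h(s) be the probability of absorption at Search starting from transient state s. Then h(Search) = 1 and h(Checkout) = 0. By first-step analysis:
h(Help) = 0.27·h(Help) + 0.21·h(Cart) + 0.26·0 + 0.26·1
h(Cart) = 0.21·h(Help) + 0.26·h(Cart) + 0.24·0 + 0.29·1
Solving: h(Help) = 0.5106, h(Cart) = 0.5368.
Starting from Help, the probability is 0.5106.

0.5106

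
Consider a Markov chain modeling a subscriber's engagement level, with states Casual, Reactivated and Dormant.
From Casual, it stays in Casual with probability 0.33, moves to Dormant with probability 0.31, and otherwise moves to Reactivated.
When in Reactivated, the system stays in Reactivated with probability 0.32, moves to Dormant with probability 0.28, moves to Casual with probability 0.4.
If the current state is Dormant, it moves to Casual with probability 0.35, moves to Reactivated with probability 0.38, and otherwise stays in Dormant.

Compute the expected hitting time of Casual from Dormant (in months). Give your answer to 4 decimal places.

Let t(s) be the expected number of months to first reach Casual from state s, with t(Casual) = 0. Conditioning on the first month:
t(Reactivated) = 1 + 0.32·t(Reactivated) + 0.28·t(Dormant)
t(Dormant) = 1 + 0.38·t(Reactivated) + 0.27·t(Dormant)
Solving: t(Reactivated) = 2.5897, t(Dormant) = 2.7179.
Expected months from Dormant to Casual: 2.7179.

2.7179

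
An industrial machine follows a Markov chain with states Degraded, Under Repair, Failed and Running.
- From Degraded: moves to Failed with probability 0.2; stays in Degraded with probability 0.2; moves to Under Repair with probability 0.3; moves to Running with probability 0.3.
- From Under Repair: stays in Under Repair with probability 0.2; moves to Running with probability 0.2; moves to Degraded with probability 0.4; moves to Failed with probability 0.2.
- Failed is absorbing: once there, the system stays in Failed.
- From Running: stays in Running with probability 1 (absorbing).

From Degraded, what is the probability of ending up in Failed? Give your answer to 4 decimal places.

0.4231

Let h(s) be the probability of absorption at Failed starting from transient state s. Then h(Failed) = 1 and h(Running) = 0. By first-step analysis:
h(Degraded) = 0.2·h(Degraded) + 0.3·h(Under Repair) + 0.2·1 + 0.3·0
h(Under Repair) = 0.4·h(Degraded) + 0.2·h(Under Repair) + 0.2·1 + 0.2·0
Solving: h(Degraded) = 0.4231, h(Under Repair) = 0.4615.
Starting from Degraded, the probability is 0.4231.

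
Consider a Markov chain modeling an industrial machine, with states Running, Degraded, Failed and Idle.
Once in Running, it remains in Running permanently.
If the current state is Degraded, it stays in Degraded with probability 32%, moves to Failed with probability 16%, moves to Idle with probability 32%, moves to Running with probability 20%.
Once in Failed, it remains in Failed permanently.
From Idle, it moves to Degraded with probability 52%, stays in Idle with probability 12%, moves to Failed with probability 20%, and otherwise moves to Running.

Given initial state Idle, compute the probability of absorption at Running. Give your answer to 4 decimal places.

0.4926

Let h(s) be the probability of absorption at Running starting from transient state s. Then h(Running) = 1 and h(Failed) = 0. By first-step analysis:
h(Degraded) = 0.2·1 + 0.32·h(Degraded) + 0.16·0 + 0.32·h(Idle)
h(Idle) = 0.16·1 + 0.52·h(Degraded) + 0.2·0 + 0.12·h(Idle)
Solving: h(Degraded) = 0.5259, h(Idle) = 0.4926.
Starting from Idle, the probability is 0.4926.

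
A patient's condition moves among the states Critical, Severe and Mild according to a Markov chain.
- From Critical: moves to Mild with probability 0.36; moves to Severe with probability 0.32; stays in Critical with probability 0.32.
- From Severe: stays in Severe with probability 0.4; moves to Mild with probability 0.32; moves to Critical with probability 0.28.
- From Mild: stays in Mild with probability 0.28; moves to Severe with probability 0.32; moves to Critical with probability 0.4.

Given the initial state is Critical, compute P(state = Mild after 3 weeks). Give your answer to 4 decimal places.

Propagate the distribution vector 3 weeks from Critical.
After 0 weeks: (1.0000, 0.0000, 0.0000)
After 1 week: (0.3200, 0.3200, 0.3600)
After 2 weeks: (0.3360, 0.3456, 0.3184)
After 3 weeks: (0.3316, 0.3476, 0.3207)
P(in Mild after 3 weeks) = 0.3207

0.3207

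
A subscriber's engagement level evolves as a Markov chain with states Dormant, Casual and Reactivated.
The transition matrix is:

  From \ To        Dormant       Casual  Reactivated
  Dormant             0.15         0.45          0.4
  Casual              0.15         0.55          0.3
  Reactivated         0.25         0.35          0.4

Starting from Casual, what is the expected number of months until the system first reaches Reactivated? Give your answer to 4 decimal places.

3.1746

Let t(s) be the expected number of months to first reach Reactivated from state s, with t(Reactivated) = 0. Conditioning on the first month:
t(Dormant) = 1 + 0.15·t(Dormant) + 0.45·t(Casual)
t(Casual) = 1 + 0.15·t(Dormant) + 0.55·t(Casual)
Solving: t(Dormant) = 2.8571, t(Casual) = 3.1746.
Expected months from Casual to Reactivated: 3.1746.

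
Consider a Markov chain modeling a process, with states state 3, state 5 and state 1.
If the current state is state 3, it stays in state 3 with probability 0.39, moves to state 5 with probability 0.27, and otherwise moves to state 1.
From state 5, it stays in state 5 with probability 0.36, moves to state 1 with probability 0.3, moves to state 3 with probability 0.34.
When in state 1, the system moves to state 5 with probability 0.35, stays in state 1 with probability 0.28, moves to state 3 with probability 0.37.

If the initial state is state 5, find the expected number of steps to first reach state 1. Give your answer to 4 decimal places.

Let t(s) be the expected number of steps to first reach state 1 from state s, with t(state 1) = 0. Conditioning on the first step:
t(state 3) = 1 + 0.39·t(state 3) + 0.27·t(state 5)
t(state 5) = 1 + 0.34·t(state 3) + 0.36·t(state 5)
Solving: t(state 3) = 3.0476, t(state 5) = 3.1815.
Expected steps from state 5 to state 1: 3.1815.

3.1815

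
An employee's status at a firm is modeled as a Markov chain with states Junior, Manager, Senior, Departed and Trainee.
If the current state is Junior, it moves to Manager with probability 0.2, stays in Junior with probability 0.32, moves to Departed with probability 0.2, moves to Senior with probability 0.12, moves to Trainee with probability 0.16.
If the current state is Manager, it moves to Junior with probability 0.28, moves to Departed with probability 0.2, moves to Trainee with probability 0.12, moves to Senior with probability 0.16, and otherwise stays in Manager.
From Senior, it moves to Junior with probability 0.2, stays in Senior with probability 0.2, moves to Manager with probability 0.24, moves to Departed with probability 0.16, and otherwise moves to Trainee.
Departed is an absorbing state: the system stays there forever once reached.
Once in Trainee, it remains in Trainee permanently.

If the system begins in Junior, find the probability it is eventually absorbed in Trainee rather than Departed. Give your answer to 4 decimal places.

0.4468

Let h(s) be the probability of absorption at Trainee starting from transient state s. Then h(Trainee) = 1 and h(Departed) = 0. By first-step analysis:
h(Junior) = 0.32·h(Junior) + 0.2·h(Manager) + 0.12·h(Senior) + 0.2·0 + 0.16·1
h(Manager) = 0.28·h(Junior) + 0.24·h(Manager) + 0.16·h(Senior) + 0.2·0 + 0.12·1
h(Senior) = 0.2·h(Junior) + 0.24·h(Manager) + 0.2·h(Senior) + 0.16·0 + 0.2·1
Solving: h(Junior) = 0.4468, h(Manager) = 0.4255, h(Senior) = 0.4894.
Starting from Junior, the probability is 0.4468.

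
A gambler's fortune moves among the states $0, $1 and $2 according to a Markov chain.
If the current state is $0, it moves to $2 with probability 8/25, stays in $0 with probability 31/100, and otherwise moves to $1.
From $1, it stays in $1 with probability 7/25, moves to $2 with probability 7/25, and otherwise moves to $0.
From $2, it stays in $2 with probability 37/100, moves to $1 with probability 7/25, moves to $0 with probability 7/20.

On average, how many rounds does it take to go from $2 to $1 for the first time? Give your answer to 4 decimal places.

3.2228

Let t(s) be the expected number of rounds to first reach $1 from state s, with t($1) = 0. Conditioning on the first round:
t($0) = 1 + 0.31·t($0) + 0.32·t($2)
t($2) = 1 + 0.35·t($0) + 0.37·t($2)
Solving: t($0) = 2.9439, t($2) = 3.2228.
Expected rounds from $2 to $1: 3.2228.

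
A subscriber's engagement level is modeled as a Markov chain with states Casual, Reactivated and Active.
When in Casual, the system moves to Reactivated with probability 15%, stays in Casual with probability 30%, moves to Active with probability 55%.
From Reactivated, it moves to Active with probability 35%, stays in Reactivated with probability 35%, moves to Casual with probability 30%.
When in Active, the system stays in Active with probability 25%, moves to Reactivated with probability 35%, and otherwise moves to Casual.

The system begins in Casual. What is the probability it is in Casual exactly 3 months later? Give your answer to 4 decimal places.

Propagate the distribution vector 3 months from Casual.
After 0 months: (1.0000, 0.0000, 0.0000)
After 1 month: (0.3000, 0.1500, 0.5500)
After 2 months: (0.3550, 0.2900, 0.3550)
After 3 months: (0.3355, 0.2790, 0.3855)
P(in Casual after 3 months) = 0.3355

0.3355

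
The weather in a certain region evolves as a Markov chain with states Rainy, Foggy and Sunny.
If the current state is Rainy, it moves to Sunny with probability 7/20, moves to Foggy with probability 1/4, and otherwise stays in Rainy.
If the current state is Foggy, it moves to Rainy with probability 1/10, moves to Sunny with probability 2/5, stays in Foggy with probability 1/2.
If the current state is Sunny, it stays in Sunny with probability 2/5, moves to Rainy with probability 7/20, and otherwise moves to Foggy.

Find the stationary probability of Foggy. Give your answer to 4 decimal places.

0.3333

Let the stationary distribution be π with π = πP and π_1 + π_2 + π_3 = 1.
π_1 = 0.4·π_1 + 0.1·π_2 + 0.35·π_3
π_2 = 0.25·π_1 + 0.5·π_2 + 0.25·π_3
Solving with the normalization constraint gives π = (0.2807, 0.3333, 0.3860).
So the stationary probability of Foggy is 0.3333.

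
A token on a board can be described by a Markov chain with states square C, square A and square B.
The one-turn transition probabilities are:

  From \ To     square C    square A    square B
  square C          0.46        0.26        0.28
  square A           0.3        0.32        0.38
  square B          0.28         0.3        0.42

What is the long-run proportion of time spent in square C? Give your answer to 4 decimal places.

0.3486

Let the stationary distribution be π with π = πP and π_1 + π_2 + π_3 = 1.
π_1 = 0.46·π_1 + 0.3·π_2 + 0.28·π_3
π_2 = 0.26·π_1 + 0.32·π_2 + 0.3·π_3
Solving with the normalization constraint gives π = (0.3486, 0.2919, 0.3595).
So the stationary probability of square C is 0.3486.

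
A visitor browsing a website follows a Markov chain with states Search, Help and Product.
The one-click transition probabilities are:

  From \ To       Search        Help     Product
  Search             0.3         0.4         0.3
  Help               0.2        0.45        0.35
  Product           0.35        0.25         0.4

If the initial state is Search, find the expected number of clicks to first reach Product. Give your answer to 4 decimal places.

Let t(s) be the expected number of clicks to first reach Product from state s, with t(Product) = 0. Conditioning on the first click:
t(Search) = 1 + 0.3·t(Search) + 0.4·t(Help)
t(Help) = 1 + 0.2·t(Search) + 0.45·t(Help)
Solving: t(Search) = 3.1148, t(Help) = 2.9508.
Expected clicks from Search to Product: 3.1148.

3.1148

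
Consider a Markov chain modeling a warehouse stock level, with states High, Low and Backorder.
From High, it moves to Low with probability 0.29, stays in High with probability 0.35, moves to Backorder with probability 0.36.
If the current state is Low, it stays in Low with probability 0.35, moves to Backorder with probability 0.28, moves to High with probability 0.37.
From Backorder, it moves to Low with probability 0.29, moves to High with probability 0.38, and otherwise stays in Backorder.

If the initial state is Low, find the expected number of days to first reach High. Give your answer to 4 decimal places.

2.6813

Let t(s) be the expected number of days to first reach High from state s, with t(High) = 0. Conditioning on the first day:
t(Low) = 1 + 0.35·t(Low) + 0.28·t(Backorder)
t(Backorder) = 1 + 0.29·t(Low) + 0.33·t(Backorder)
Solving: t(Low) = 2.6813, t(Backorder) = 2.6531.
Expected days from Low to High: 2.6813.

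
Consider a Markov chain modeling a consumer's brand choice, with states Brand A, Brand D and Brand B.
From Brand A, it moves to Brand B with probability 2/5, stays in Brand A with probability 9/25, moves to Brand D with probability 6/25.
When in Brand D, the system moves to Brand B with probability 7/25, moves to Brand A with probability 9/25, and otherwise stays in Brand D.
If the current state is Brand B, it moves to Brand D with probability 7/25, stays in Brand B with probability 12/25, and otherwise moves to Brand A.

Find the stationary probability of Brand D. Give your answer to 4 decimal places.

0.2908

Let the stationary distribution be π with π = πP and π_1 + π_2 + π_3 = 1.
π_1 = 0.36·π_1 + 0.36·π_2 + 0.24·π_3
π_2 = 0.24·π_1 + 0.36·π_2 + 0.28·π_3
Solving with the normalization constraint gives π = (0.3124, 0.2908, 0.3969).
So the stationary probability of Brand D is 0.2908.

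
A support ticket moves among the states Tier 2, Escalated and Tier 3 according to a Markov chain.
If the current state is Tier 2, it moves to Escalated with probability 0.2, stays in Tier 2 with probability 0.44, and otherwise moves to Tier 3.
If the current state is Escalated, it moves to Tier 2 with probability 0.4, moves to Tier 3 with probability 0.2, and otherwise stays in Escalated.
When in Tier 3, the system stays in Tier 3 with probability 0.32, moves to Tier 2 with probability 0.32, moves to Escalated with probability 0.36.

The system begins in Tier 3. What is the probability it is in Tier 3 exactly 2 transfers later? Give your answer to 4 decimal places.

0.2896

Sum over the intermediate state after 1 transfer:
P = P(Tier 3→Tier 2)·P(Tier 2→Tier 3) + P(Tier 3→Escalated)·P(Escalated→Tier 3) + P(Tier 3→Tier 3)·P(Tier 3→Tier 3)
  = 0.32×0.36 + 0.36×0.2 + 0.32×0.32
  = 0.1152 + 0.0720 + 0.1024 = 0.2896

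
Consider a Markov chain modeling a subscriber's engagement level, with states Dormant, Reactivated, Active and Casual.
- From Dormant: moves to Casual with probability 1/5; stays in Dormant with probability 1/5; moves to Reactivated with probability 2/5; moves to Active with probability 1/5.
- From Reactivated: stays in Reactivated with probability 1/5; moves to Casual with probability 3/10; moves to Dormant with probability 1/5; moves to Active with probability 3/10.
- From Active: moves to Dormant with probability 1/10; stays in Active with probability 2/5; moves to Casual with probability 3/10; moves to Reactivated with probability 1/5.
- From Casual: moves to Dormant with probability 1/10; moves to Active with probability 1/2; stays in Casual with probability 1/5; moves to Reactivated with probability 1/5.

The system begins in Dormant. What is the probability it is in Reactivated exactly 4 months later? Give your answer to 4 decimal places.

Propagate the distribution vector 4 months from Dormant.
After 0 months: (1.0000, 0.0000, 0.0000, 0.0000)
After 1 month: (0.2000, 0.4000, 0.2000, 0.2000)
After 2 months: (0.1600, 0.2400, 0.3400, 0.2600)
After 3 months: (0.1400, 0.2320, 0.3700, 0.2580)
After 4 months: (0.1372, 0.2280, 0.3746, 0.2602)
P(in Reactivated after 4 months) = 0.2280

0.2280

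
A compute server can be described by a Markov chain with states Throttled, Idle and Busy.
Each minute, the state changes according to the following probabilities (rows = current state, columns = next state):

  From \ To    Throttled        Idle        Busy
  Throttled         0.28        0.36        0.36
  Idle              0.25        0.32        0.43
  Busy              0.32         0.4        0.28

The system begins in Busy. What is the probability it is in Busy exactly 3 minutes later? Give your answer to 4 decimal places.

Propagate the distribution vector 3 minutes from Busy.
After 0 minutes: (0.0000, 0.0000, 1.0000)
After 1 minute: (0.3200, 0.4000, 0.2800)
After 2 minutes: (0.2792, 0.3552, 0.3656)
After 3 minutes: (0.2840, 0.3604, 0.3556)
P(in Busy after 3 minutes) = 0.3556

0.3556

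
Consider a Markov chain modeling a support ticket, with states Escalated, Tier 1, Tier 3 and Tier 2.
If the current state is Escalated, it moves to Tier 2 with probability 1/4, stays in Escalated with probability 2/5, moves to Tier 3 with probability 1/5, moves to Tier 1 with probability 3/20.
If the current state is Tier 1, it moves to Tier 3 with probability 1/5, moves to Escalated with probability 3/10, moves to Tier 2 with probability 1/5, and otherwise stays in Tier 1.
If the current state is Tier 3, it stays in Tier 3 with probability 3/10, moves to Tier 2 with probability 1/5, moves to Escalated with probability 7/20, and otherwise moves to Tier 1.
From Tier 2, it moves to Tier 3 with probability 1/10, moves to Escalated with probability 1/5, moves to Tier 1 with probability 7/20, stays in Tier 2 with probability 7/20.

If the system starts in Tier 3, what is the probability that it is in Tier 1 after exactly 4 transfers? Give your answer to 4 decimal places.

0.2354

Propagate the distribution vector 4 transfers from Tier 3.
After 0 transfers: (0.0000, 0.0000, 1.0000, 0.0000)
After 1 transfer: (0.3500, 0.1500, 0.3000, 0.2000)
After 2 transfers: (0.3300, 0.2125, 0.2100, 0.2475)
After 3 transfers: (0.3188, 0.2314, 0.1963, 0.2536)
After 4 transfers: (0.3163, 0.2354, 0.1943, 0.2540)
P(in Tier 1 after 4 transfers) = 0.2354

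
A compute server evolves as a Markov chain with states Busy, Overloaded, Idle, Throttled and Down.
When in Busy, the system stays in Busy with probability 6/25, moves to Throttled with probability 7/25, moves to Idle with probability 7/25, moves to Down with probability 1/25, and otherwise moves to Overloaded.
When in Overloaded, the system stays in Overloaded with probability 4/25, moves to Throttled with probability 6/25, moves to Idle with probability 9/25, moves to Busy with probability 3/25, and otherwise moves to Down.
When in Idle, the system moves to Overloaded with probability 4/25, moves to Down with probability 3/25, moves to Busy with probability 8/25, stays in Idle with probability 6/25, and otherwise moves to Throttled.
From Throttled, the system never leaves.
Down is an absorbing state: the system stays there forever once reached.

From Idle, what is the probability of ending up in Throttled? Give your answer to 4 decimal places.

0.6749

Let h(s) be the probability of absorption at Throttled starting from transient state s. Then h(Throttled) = 1 and h(Down) = 0. By first-step analysis:
h(Busy) = 0.24·h(Busy) + 0.16·h(Overloaded) + 0.28·h(Idle) + 0.28·1 + 0.04·0
h(Overloaded) = 0.12·h(Busy) + 0.16·h(Overloaded) + 0.36·h(Idle) + 0.24·1 + 0.12·0
h(Idle) = 0.32·h(Busy) + 0.16·h(Overloaded) + 0.24·h(Idle) + 0.16·1 + 0.12·0
Solving: h(Busy) = 0.7610, h(Overloaded) = 0.6837, h(Idle) = 0.6749.
Starting from Idle, the probability is 0.6749.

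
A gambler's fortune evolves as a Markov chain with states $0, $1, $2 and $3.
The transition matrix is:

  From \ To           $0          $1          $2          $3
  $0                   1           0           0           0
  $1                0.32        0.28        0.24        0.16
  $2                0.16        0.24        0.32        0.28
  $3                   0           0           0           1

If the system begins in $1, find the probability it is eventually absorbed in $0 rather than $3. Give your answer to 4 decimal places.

Let h(s) be the probability of absorption at $0 starting from transient state s. Then h($0) = 1 and h($3) = 0. By first-step analysis:
h($1) = 0.32·1 + 0.28·h($1) + 0.24·h($2) + 0.16·0
h($2) = 0.16·1 + 0.24·h($1) + 0.32·h($2) + 0.28·0
Solving: h($1) = 0.5926, h($2) = 0.4444.
Starting from $1, the probability is 0.5926.

0.5926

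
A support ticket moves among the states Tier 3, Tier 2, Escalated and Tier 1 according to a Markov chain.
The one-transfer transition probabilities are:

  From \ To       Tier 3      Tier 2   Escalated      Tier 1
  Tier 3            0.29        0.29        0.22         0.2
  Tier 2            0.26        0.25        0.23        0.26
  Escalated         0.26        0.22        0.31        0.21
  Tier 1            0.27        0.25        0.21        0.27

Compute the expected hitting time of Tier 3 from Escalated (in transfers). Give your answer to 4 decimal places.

Let t(s) be the expected number of transfers to first reach Tier 3 from state s, with t(Tier 3) = 0. Conditioning on the first transfer:
t(Tier 2) = 1 + 0.25·t(Tier 2) + 0.23·t(Escalated) + 0.26·t(Tier 1)
t(Escalated) = 1 + 0.22·t(Tier 2) + 0.31·t(Escalated) + 0.21·t(Tier 1)
t(Tier 1) = 1 + 0.25·t(Tier 2) + 0.21·t(Escalated) + 0.27·t(Tier 1)
Solving: t(Tier 2) = 3.8095, t(Escalated) = 3.8116, t(Tier 1) = 3.7710.
Expected transfers from Escalated to Tier 3: 3.8116.

3.8116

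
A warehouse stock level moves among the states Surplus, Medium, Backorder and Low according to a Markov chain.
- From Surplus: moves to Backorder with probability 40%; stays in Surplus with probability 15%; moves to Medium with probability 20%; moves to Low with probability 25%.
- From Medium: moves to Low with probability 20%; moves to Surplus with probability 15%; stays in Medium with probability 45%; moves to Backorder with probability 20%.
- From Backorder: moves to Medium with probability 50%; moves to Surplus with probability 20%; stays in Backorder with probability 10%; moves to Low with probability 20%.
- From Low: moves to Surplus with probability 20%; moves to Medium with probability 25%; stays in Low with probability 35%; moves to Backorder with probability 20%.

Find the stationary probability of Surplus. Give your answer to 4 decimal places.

Let the stationary distribution be π with π = πP and π_1 + π_2 + π_3 + π_4 = 1.
π_1 = 0.15·π_1 + 0.15·π_2 + 0.2·π_3 + 0.2·π_4
π_2 = 0.2·π_1 + 0.45·π_2 + 0.5·π_3 + 0.25·π_4
π_3 = 0.4·π_1 + 0.2·π_2 + 0.1·π_3 + 0.2·π_4
Solving with the normalization constraint gives π = (0.1729, 0.3683, 0.2133, 0.2455).
So the stationary probability of Surplus is 0.1729.

0.1729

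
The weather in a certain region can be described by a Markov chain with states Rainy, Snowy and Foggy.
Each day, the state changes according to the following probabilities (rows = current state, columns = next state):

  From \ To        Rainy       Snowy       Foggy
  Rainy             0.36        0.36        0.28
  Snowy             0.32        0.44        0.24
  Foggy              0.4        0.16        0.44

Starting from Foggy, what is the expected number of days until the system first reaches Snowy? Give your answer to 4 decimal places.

Let t(s) be the expected number of days to first reach Snowy from state s, with t(Snowy) = 0. Conditioning on the first day:
t(Rainy) = 1 + 0.36·t(Rainy) + 0.28·t(Foggy)
t(Foggy) = 1 + 0.4·t(Rainy) + 0.44·t(Foggy)
Solving: t(Rainy) = 3.4091, t(Foggy) = 4.2208.
Expected days from Foggy to Snowy: 4.2208.

4.2208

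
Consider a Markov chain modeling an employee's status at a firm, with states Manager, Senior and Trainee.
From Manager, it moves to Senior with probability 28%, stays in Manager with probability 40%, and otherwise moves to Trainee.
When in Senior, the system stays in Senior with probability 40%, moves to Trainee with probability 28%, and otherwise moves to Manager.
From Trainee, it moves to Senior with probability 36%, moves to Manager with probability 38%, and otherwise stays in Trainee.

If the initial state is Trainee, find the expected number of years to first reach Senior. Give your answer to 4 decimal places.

Let t(s) be the expected number of years to first reach Senior from state s, with t(Senior) = 0. Conditioning on the first year:
t(Manager) = 1 + 0.4·t(Manager) + 0.32·t(Trainee)
t(Trainee) = 1 + 0.38·t(Manager) + 0.26·t(Trainee)
Solving: t(Manager) = 3.2878, t(Trainee) = 3.0397.
Expected years from Trainee to Senior: 3.0397.

3.0397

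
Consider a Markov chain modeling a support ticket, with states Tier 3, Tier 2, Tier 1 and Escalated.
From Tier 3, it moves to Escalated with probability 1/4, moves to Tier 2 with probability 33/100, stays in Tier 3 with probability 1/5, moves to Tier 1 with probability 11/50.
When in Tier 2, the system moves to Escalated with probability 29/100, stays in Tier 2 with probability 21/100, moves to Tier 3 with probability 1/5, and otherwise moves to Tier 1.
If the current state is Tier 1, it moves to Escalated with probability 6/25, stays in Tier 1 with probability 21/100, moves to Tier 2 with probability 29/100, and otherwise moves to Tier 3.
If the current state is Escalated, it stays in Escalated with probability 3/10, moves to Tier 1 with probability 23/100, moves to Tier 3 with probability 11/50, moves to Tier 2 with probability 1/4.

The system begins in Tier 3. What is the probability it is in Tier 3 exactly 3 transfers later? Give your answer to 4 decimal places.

Propagate the distribution vector 3 transfers from Tier 3.
After 0 transfers: (1.0000, 0.0000, 0.0000, 0.0000)
After 1 transfer: (0.2000, 0.3300, 0.2200, 0.2500)
After 2 transfers: (0.2182, 0.2616, 0.2467, 0.2735)
After 3 transfers: (0.2203, 0.2669, 0.2412, 0.2717)
P(in Tier 3 after 3 transfers) = 0.2203

0.2203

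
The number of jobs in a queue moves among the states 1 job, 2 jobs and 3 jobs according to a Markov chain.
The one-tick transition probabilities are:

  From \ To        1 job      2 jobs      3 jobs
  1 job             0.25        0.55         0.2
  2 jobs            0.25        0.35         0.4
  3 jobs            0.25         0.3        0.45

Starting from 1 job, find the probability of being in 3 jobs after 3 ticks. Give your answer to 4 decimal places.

Propagate the distribution vector 3 ticks from 1 job.
After 0 ticks: (1.0000, 0.0000, 0.0000)
After 1 tick: (0.2500, 0.5500, 0.2000)
After 2 ticks: (0.2500, 0.3900, 0.3600)
After 3 ticks: (0.2500, 0.3820, 0.3680)
P(in 3 jobs after 3 ticks) = 0.3680

0.3680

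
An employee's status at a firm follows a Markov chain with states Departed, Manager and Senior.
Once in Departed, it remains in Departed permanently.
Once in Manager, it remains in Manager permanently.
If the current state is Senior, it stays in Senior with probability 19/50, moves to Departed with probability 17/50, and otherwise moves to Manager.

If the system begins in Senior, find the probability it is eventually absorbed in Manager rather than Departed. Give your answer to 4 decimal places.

0.4516

Let h(s) be the probability of absorption at Manager starting from transient state s. Then h(Manager) = 1 and h(Departed) = 0. By first-step analysis:
h(Senior) = 0.34·0 + 0.28·1 + 0.38·h(Senior)
Solving: h(Senior) = 0.4516.
Starting from Senior, the probability is 0.4516.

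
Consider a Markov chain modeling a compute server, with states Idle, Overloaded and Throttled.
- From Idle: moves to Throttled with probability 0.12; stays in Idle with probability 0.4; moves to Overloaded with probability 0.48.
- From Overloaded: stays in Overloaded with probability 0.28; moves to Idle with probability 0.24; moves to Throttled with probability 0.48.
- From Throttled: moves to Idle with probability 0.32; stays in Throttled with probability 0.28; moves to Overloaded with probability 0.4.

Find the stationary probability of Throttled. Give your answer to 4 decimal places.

0.3056

Let the stationary distribution be π with π = πP and π_1 + π_2 + π_3 = 1.
π_1 = 0.4·π_1 + 0.24·π_2 + 0.32·π_3
π_2 = 0.48·π_1 + 0.28·π_2 + 0.4·π_3
Solving with the normalization constraint gives π = (0.3148, 0.3796, 0.3056).
So the stationary probability of Throttled is 0.3056.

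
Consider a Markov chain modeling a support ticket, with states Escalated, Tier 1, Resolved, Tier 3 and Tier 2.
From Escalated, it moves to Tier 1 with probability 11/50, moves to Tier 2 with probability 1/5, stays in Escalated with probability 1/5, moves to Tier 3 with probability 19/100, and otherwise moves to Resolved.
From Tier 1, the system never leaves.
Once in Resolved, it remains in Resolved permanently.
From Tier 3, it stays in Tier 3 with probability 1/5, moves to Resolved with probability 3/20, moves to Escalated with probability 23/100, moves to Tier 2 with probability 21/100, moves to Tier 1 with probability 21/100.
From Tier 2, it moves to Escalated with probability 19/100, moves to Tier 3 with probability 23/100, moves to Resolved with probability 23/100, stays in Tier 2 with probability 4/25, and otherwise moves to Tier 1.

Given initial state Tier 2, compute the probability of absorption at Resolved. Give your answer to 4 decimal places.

Let h(s) be the probability of absorption at Resolved starting from transient state s. Then h(Resolved) = 1 and h(Tier 1) = 0. By first-step analysis:
h(Escalated) = 0.2·h(Escalated) + 0.22·0 + 0.19·1 + 0.19·h(Tier 3) + 0.2·h(Tier 2)
h(Tier 3) = 0.23·h(Escalated) + 0.21·0 + 0.15·1 + 0.2·h(Tier 3) + 0.21·h(Tier 2)
h(Tier 2) = 0.19·h(Escalated) + 0.19·0 + 0.23·1 + 0.23·h(Tier 3) + 0.16·h(Tier 2)
Solving: h(Escalated) = 0.4721, h(Tier 3) = 0.4559, h(Tier 2) = 0.5054.
Starting from Tier 2, the probability is 0.5054.

0.5054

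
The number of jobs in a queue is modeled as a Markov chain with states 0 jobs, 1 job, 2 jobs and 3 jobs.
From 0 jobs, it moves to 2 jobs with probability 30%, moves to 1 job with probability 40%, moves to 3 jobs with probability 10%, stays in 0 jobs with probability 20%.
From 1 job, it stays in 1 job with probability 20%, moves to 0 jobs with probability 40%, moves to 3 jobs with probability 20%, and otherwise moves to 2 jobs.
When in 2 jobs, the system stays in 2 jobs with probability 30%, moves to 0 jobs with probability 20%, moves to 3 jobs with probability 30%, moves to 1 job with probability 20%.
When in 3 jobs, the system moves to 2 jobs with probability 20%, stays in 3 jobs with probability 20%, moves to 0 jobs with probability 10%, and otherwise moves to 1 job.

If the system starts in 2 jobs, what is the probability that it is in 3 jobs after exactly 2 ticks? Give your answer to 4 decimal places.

0.2100

Propagate the distribution vector 2 ticks from 2 jobs.
After 0 ticks: (0.0000, 0.0000, 1.0000, 0.0000)
After 1 tick: (0.2000, 0.2000, 0.3000, 0.3000)
After 2 ticks: (0.2100, 0.3300, 0.2500, 0.2100)
P(in 3 jobs after 2 ticks) = 0.2100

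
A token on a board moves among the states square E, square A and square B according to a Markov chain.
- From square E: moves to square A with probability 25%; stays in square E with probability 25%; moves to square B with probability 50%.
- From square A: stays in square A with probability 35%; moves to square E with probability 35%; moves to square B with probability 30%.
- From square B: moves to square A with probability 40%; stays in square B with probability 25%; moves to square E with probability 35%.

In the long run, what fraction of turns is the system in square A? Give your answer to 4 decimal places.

Let the stationary distribution be π with π = πP and π_1 + π_2 + π_3 = 1.
π_1 = 0.25·π_1 + 0.35·π_2 + 0.35·π_3
π_2 = 0.25·π_1 + 0.35·π_2 + 0.4·π_3
Solving with the normalization constraint gives π = (0.3182, 0.3355, 0.3463).
So the stationary probability of square A is 0.3355.

0.3355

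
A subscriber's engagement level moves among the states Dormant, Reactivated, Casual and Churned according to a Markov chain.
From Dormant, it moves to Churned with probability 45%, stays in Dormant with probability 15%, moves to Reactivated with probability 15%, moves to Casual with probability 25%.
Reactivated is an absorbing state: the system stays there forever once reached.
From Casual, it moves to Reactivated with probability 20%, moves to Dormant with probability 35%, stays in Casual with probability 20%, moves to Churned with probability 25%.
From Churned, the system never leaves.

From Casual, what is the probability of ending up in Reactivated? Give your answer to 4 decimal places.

0.3755

Let h(s) be the probability of absorption at Reactivated starting from transient state s. Then h(Reactivated) = 1 and h(Churned) = 0. By first-step analysis:
h(Dormant) = 0.15·h(Dormant) + 0.15·1 + 0.25·h(Casual) + 0.45·0
h(Casual) = 0.35·h(Dormant) + 0.2·1 + 0.2·h(Casual) + 0.25·0
Solving: h(Dormant) = 0.2869, h(Casual) = 0.3755.
Starting from Casual, the probability is 0.3755.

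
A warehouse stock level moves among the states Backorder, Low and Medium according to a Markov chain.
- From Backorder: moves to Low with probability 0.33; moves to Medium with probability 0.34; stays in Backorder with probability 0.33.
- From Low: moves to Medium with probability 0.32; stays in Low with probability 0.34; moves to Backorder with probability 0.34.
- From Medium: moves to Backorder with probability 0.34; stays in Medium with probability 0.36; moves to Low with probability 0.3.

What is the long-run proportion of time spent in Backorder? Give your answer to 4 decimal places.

Let the stationary distribution be π with π = πP and π_1 + π_2 + π_3 = 1.
π_1 = 0.33·π_1 + 0.34·π_2 + 0.34·π_3
π_2 = 0.33·π_1 + 0.34·π_2 + 0.3·π_3
Solving with the normalization constraint gives π = (0.3366, 0.3230, 0.3403).
So the stationary probability of Backorder is 0.3366.

0.3366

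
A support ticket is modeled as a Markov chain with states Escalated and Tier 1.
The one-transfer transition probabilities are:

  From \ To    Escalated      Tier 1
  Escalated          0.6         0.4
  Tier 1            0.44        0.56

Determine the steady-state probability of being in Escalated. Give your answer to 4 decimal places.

0.5238

Let the stationary distribution be π with π = πP and π_1 + π_2 = 1.
π_1 = 0.6·π_1 + 0.44·π_2
Solving with the normalization constraint gives π = (0.5238, 0.4762).
So the stationary probability of Escalated is 0.5238.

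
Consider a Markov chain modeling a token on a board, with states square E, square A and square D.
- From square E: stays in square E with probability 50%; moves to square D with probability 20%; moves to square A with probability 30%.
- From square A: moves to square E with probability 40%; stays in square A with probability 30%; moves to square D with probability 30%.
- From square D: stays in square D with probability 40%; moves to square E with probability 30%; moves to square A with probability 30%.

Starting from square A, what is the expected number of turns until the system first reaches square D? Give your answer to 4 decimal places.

Let t(s) be the expected number of turns to first reach square D from state s, with t(square D) = 0. Conditioning on the first turn:
t(square E) = 1 + 0.5·t(square E) + 0.3·t(square A)
t(square A) = 1 + 0.4·t(square E) + 0.3·t(square A)
Solving: t(square E) = 4.3478, t(square A) = 3.9130.
Expected turns from square A to square D: 3.9130.

3.9130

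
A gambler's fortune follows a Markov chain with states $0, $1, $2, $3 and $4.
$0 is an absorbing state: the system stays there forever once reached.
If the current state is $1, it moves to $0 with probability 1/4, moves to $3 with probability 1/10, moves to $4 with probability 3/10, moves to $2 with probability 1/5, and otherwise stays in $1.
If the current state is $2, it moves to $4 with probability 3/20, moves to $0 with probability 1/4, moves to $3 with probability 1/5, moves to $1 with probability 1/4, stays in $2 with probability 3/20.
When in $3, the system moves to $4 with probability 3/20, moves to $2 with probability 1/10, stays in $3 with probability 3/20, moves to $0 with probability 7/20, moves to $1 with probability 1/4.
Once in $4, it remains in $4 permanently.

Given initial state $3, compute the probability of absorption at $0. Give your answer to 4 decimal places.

Let h(s) be the probability of absorption at $0 starting from transient state s. Then h($0) = 1 and h($4) = 0. By first-step analysis:
h($1) = 0.25·1 + 0.15·h($1) + 0.2·h($2) + 0.1·h($3) + 0.3·0
h($2) = 0.25·1 + 0.25·h($1) + 0.15·h($2) + 0.2·h($3) + 0.15·0
h($3) = 0.35·1 + 0.25·h($1) + 0.1·h($2) + 0.15·h($3) + 0.15·0
Solving: h($1) = 0.5076, h($2) = 0.5918, h($3) = 0.6307.
Starting from $3, the probability is 0.6307.

0.6307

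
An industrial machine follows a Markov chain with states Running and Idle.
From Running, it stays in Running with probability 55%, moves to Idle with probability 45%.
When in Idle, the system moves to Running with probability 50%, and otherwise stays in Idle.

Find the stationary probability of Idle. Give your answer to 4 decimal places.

0.4737

Let the stationary distribution be π with π = πP and π_1 + π_2 = 1.
π_1 = 0.55·π_1 + 0.5·π_2
Solving with the normalization constraint gives π = (0.5263, 0.4737).
So the stationary probability of Idle is 0.4737.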